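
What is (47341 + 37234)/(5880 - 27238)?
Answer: -84575/21358 ≈ -3.9599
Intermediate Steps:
(47341 + 37234)/(5880 - 27238) = 84575/(-21358) = 84575*(-1/21358) = -84575/21358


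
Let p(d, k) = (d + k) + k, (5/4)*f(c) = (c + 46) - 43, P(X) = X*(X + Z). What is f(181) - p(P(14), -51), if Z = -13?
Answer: 1176/5 ≈ 235.20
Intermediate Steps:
P(X) = X*(-13 + X) (P(X) = X*(X - 13) = X*(-13 + X))
f(c) = 12/5 + 4*c/5 (f(c) = 4*((c + 46) - 43)/5 = 4*((46 + c) - 43)/5 = 4*(3 + c)/5 = 12/5 + 4*c/5)
p(d, k) = d + 2*k
f(181) - p(P(14), -51) = (12/5 + (⅘)*181) - (14*(-13 + 14) + 2*(-51)) = (12/5 + 724/5) - (14*1 - 102) = 736/5 - (14 - 102) = 736/5 - 1*(-88) = 736/5 + 88 = 1176/5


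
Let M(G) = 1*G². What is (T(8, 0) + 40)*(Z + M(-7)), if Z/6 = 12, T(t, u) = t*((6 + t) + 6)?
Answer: 24200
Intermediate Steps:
M(G) = G²
T(t, u) = t*(12 + t)
Z = 72 (Z = 6*12 = 72)
(T(8, 0) + 40)*(Z + M(-7)) = (8*(12 + 8) + 40)*(72 + (-7)²) = (8*20 + 40)*(72 + 49) = (160 + 40)*121 = 200*121 = 24200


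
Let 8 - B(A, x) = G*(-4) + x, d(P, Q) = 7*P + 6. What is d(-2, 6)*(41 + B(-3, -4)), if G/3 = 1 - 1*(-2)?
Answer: -712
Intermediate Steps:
d(P, Q) = 6 + 7*P
G = 9 (G = 3*(1 - 1*(-2)) = 3*(1 + 2) = 3*3 = 9)
B(A, x) = 44 - x (B(A, x) = 8 - (9*(-4) + x) = 8 - (-36 + x) = 8 + (36 - x) = 44 - x)
d(-2, 6)*(41 + B(-3, -4)) = (6 + 7*(-2))*(41 + (44 - 1*(-4))) = (6 - 14)*(41 + (44 + 4)) = -8*(41 + 48) = -8*89 = -712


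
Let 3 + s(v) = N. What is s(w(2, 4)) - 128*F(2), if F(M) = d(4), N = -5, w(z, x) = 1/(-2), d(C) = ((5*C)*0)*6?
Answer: -8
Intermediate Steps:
d(C) = 0 (d(C) = 0*6 = 0)
w(z, x) = -½ (w(z, x) = 1*(-½) = -½)
s(v) = -8 (s(v) = -3 - 5 = -8)
F(M) = 0
s(w(2, 4)) - 128*F(2) = -8 - 128*0 = -8 + 0 = -8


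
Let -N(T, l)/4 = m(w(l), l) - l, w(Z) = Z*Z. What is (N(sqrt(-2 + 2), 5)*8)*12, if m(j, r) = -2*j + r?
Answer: 19200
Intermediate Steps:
w(Z) = Z**2
m(j, r) = r - 2*j
N(T, l) = 8*l**2 (N(T, l) = -4*((l - 2*l**2) - l) = -(-8)*l**2 = 8*l**2)
(N(sqrt(-2 + 2), 5)*8)*12 = ((8*5**2)*8)*12 = ((8*25)*8)*12 = (200*8)*12 = 1600*12 = 19200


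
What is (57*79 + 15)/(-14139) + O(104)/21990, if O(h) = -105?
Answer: -746929/2303086 ≈ -0.32432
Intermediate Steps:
(57*79 + 15)/(-14139) + O(104)/21990 = (57*79 + 15)/(-14139) - 105/21990 = (4503 + 15)*(-1/14139) - 105*1/21990 = 4518*(-1/14139) - 7/1466 = -502/1571 - 7/1466 = -746929/2303086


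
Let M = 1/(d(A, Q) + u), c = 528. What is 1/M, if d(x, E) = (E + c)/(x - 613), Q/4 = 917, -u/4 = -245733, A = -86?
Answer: 687065272/699 ≈ 9.8293e+5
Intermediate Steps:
u = 982932 (u = -4*(-245733) = 982932)
Q = 3668 (Q = 4*917 = 3668)
d(x, E) = (528 + E)/(-613 + x) (d(x, E) = (E + 528)/(x - 613) = (528 + E)/(-613 + x))
M = 699/687065272 (M = 1/((528 + 3668)/(-613 - 86) + 982932) = 1/(4196/(-699) + 982932) = 1/(-1/699*4196 + 982932) = 1/(-4196/699 + 982932) = 1/(687065272/699) = 699/687065272 ≈ 1.0174e-6)
1/M = 1/(699/687065272) = 687065272/699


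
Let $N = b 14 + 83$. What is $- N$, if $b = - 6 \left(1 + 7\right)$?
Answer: $589$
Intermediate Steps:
$b = -48$ ($b = \left(-6\right) 8 = -48$)
$N = -589$ ($N = \left(-48\right) 14 + 83 = -672 + 83 = -589$)
$- N = \left(-1\right) \left(-589\right) = 589$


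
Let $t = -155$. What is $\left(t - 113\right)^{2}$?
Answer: $71824$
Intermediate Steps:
$\left(t - 113\right)^{2} = \left(-155 - 113\right)^{2} = \left(-268\right)^{2} = 71824$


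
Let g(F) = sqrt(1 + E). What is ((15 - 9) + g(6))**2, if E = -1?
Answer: 36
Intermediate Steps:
g(F) = 0 (g(F) = sqrt(1 - 1) = sqrt(0) = 0)
((15 - 9) + g(6))**2 = ((15 - 9) + 0)**2 = (6 + 0)**2 = 6**2 = 36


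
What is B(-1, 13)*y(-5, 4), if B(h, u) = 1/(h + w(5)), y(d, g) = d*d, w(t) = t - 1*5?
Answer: -25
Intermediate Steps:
w(t) = -5 + t (w(t) = t - 5 = -5 + t)
y(d, g) = d²
B(h, u) = 1/h (B(h, u) = 1/(h + (-5 + 5)) = 1/(h + 0) = 1/h)
B(-1, 13)*y(-5, 4) = (-5)²/(-1) = -1*25 = -25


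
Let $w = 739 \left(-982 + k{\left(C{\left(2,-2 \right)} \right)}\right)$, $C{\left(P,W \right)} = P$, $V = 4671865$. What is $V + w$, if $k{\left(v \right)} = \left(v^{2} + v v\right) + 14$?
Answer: $3962425$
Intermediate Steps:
$k{\left(v \right)} = 14 + 2 v^{2}$ ($k{\left(v \right)} = \left(v^{2} + v^{2}\right) + 14 = 2 v^{2} + 14 = 14 + 2 v^{2}$)
$w = -709440$ ($w = 739 \left(-982 + \left(14 + 2 \cdot 2^{2}\right)\right) = 739 \left(-982 + \left(14 + 2 \cdot 4\right)\right) = 739 \left(-982 + \left(14 + 8\right)\right) = 739 \left(-982 + 22\right) = 739 \left(-960\right) = -709440$)
$V + w = 4671865 - 709440 = 3962425$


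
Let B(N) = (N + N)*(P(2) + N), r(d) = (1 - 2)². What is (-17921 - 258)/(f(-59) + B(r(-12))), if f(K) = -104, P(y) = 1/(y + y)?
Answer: 5194/29 ≈ 179.10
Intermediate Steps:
P(y) = 1/(2*y)
r(d) = 1 (r(d) = (-1)² = 1)
B(N) = 2*N*(¼ + N) (B(N) = (N + N)*((½)/2 + N) = (2*N)*((½)*(½) + N) = (2*N)*(¼ + N) = 2*N*(¼ + N))
(-17921 - 258)/(f(-59) + B(r(-12))) = (-17921 - 258)/(-104 + (½)*1*(1 + 4*1)) = -18179/(-104 + (½)*1*(1 + 4)) = -18179/(-104 + (½)*1*5) = -18179/(-104 + 5/2) = -18179/(-203/2) = -18179*(-2/203) = 5194/29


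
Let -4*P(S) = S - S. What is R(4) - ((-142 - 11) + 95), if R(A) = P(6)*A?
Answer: 58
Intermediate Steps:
P(S) = 0 (P(S) = -(S - S)/4 = -¼*0 = 0)
R(A) = 0 (R(A) = 0*A = 0)
R(4) - ((-142 - 11) + 95) = 0 - ((-142 - 11) + 95) = 0 - (-153 + 95) = 0 - 1*(-58) = 0 + 58 = 58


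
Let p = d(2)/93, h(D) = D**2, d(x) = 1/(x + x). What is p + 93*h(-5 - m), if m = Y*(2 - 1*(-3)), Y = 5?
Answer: 31136401/372 ≈ 83700.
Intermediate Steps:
m = 25 (m = 5*(2 - 1*(-3)) = 5*(2 + 3) = 5*5 = 25)
d(x) = 1/(2*x)
p = 1/372 (p = ((1/2)/2)/93 = ((1/2)*(1/2))*(1/93) = (1/4)*(1/93) = 1/372 ≈ 0.0026882)
p + 93*h(-5 - m) = 1/372 + 93*(-5 - 1*25)**2 = 1/372 + 93*(-5 - 25)**2 = 1/372 + 93*(-30)**2 = 1/372 + 93*900 = 1/372 + 83700 = 31136401/372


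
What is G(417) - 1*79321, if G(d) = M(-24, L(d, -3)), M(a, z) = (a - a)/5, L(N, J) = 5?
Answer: -79321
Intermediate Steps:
M(a, z) = 0 (M(a, z) = 0*(⅕) = 0)
G(d) = 0
G(417) - 1*79321 = 0 - 1*79321 = 0 - 79321 = -79321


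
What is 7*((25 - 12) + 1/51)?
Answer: 4648/51 ≈ 91.137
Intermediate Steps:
7*((25 - 12) + 1/51) = 7*(13 + 1/51) = 7*(664/51) = 4648/51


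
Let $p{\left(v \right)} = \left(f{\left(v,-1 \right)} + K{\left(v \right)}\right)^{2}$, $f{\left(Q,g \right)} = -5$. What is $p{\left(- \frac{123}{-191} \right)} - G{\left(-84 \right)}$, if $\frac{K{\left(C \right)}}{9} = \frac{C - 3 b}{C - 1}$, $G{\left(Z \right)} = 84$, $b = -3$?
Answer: $\frac{71457577}{1156} \approx 61815.0$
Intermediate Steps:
$K{\left(C \right)} = \frac{9 \left(9 + C\right)}{-1 + C}$ ($K{\left(C \right)} = 9 \frac{C - -9}{C - 1} = 9 \frac{C + 9}{-1 + C} = 9 \frac{9 + C}{-1 + C} = \frac{9 \left(9 + C\right)}{-1 + C}$)
$p{\left(v \right)} = \left(-5 + \frac{9 \left(9 + v\right)}{-1 + v}\right)^{2}$
$p{\left(- \frac{123}{-191} \right)} - G{\left(-84 \right)} = \frac{4 \left(43 + 2 \left(- \frac{123}{-191}\right)\right)^{2}}{\left(-1 - \frac{123}{-191}\right)^{2}} - 84 = \frac{4 \left(43 + 2 \left(\left(-123\right) \left(- \frac{1}{191}\right)\right)\right)^{2}}{\left(-1 - - \frac{123}{191}\right)^{2}} - 84 = \frac{4 \left(43 + 2 \cdot \frac{123}{191}\right)^{2}}{\left(-1 + \frac{123}{191}\right)^{2}} - 84 = \frac{4 \left(43 + \frac{246}{191}\right)^{2}}{\frac{4624}{36481}} - 84 = 4 \cdot \frac{36481}{4624} \left(\frac{8459}{191}\right)^{2} - 84 = 4 \cdot \frac{36481}{4624} \cdot \frac{71554681}{36481} - 84 = \frac{71554681}{1156} - 84 = \frac{71457577}{1156}$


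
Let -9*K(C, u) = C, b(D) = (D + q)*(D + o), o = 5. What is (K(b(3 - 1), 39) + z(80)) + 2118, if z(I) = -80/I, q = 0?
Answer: 19039/9 ≈ 2115.4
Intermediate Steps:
b(D) = D*(5 + D) (b(D) = (D + 0)*(D + 5) = D*(5 + D))
K(C, u) = -C/9
(K(b(3 - 1), 39) + z(80)) + 2118 = (-(3 - 1)*(5 + (3 - 1))/9 - 80/80) + 2118 = (-2*(5 + 2)/9 - 80*1/80) + 2118 = (-2*7/9 - 1) + 2118 = (-⅑*14 - 1) + 2118 = (-14/9 - 1) + 2118 = -23/9 + 2118 = 19039/9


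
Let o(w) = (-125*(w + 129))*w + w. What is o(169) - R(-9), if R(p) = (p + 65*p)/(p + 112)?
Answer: -648392749/103 ≈ -6.2951e+6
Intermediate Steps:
R(p) = 66*p/(112 + p) (R(p) = (66*p)/(112 + p) = 66*p/(112 + p))
o(w) = w + w*(-16125 - 125*w) (o(w) = (-125*(129 + w))*w + w = (-16125 - 125*w)*w + w = w*(-16125 - 125*w) + w = w + w*(-16125 - 125*w))
o(169) - R(-9) = -1*169*(16124 + 125*169) - 66*(-9)/(112 - 9) = -1*169*(16124 + 21125) - 66*(-9)/103 = -1*169*37249 - 66*(-9)/103 = -6295081 - 1*(-594/103) = -6295081 + 594/103 = -648392749/103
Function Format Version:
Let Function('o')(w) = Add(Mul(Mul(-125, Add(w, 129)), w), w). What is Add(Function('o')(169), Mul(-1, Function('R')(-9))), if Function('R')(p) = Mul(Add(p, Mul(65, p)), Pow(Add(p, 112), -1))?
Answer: Rational(-648392749, 103) ≈ -6.2951e+6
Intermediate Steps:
Function('R')(p) = Mul(66, p, Pow(Add(112, p), -1)) (Function('R')(p) = Mul(Mul(66, p), Pow(Add(112, p), -1)) = Mul(66, p, Pow(Add(112, p), -1)))
Function('o')(w) = Add(w, Mul(w, Add(-16125, Mul(-125, w)))) (Function('o')(w) = Add(Mul(Mul(-125, Add(129, w)), w), w) = Add(Mul(Add(-16125, Mul(-125, w)), w), w) = Add(Mul(w, Add(-16125, Mul(-125, w))), w) = Add(w, Mul(w, Add(-16125, Mul(-125, w)))))
Add(Function('o')(169), Mul(-1, Function('R')(-9))) = Add(Mul(-1, 169, Add(16124, Mul(125, 169))), Mul(-1, Mul(66, -9, Pow(Add(112, -9), -1)))) = Add(Mul(-1, 169, Add(16124, 21125)), Mul(-1, Mul(66, -9, Pow(103, -1)))) = Add(Mul(-1, 169, 37249), Mul(-1, Mul(66, -9, Rational(1, 103)))) = Add(-6295081, Mul(-1, Rational(-594, 103))) = Add(-6295081, Rational(594, 103)) = Rational(-648392749, 103)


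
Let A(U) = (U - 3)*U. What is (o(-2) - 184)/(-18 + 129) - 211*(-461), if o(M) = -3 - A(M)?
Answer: 10796884/111 ≈ 97269.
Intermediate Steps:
A(U) = U*(-3 + U) (A(U) = (-3 + U)*U = U*(-3 + U))
o(M) = -3 - M*(-3 + M)
(o(-2) - 184)/(-18 + 129) - 211*(-461) = ((-3 - 1*(-2)*(-3 - 2)) - 184)/(-18 + 129) - 211*(-461) = ((-3 - 1*(-2)*(-5)) - 184)/111 + 97271 = ((-3 - 10) - 184)*(1/111) + 97271 = (-13 - 184)*(1/111) + 97271 = -197*1/111 + 97271 = -197/111 + 97271 = 10796884/111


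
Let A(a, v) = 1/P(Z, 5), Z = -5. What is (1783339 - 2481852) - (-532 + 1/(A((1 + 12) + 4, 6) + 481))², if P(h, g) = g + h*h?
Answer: -204408311174037/208253761 ≈ -9.8154e+5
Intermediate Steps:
P(h, g) = g + h²
A(a, v) = 1/30 (A(a, v) = 1/(5 + (-5)²) = 1/(5 + 25) = 1/30)
(1783339 - 2481852) - (-532 + 1/(A((1 + 12) + 4, 6) + 481))² = (1783339 - 2481852) - (-532 + 1/(1/30 + 481))² = -698513 - (-532 + 1/(14431/30))² = -698513 - (-532 + 30/14431)² = -698513 - (-7677262/14431)² = -698513 - 1*58940351816644/208253761 = -698513 - 58940351816644/208253761 = -204408311174037/208253761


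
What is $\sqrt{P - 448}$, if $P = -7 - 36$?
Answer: $i \sqrt{491} \approx 22.159 i$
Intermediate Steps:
$P = -43$ ($P = -7 - 36 = -43$)
$\sqrt{P - 448} = \sqrt{-43 - 448} = \sqrt{-491} = i \sqrt{491}$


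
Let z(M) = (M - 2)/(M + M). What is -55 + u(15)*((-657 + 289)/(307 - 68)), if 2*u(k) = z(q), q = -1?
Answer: -13421/239 ≈ -56.155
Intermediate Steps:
z(M) = (-2 + M)/(2*M) (z(M) = (-2 + M)/((2*M)) = (-2 + M)*(1/(2*M)) = (-2 + M)/(2*M))
u(k) = ¾ (u(k) = ((½)*(-2 - 1)/(-1))/2 = ((½)*(-1)*(-3))/2 = (½)*(3/2) = ¾)
-55 + u(15)*((-657 + 289)/(307 - 68)) = -55 + 3*((-657 + 289)/(307 - 68))/4 = -55 + 3*(-368/239)/4 = -55 + 3*(-368*1/239)/4 = -55 + (¾)*(-368/239) = -55 - 276/239 = -13421/239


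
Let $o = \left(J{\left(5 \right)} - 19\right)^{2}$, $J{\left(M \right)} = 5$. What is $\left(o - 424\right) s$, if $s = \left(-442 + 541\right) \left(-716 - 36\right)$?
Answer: $16974144$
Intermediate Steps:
$s = -74448$ ($s = 99 \left(-752\right) = -74448$)
$o = 196$ ($o = \left(5 - 19\right)^{2} = \left(-14\right)^{2} = 196$)
$\left(o - 424\right) s = \left(196 - 424\right) \left(-74448\right) = \left(-228\right) \left(-74448\right) = 16974144$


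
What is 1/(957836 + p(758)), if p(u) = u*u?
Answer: 1/1532400 ≈ 6.5257e-7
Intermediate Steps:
p(u) = u²
1/(957836 + p(758)) = 1/(957836 + 758²) = 1/(957836 + 574564) = 1/1532400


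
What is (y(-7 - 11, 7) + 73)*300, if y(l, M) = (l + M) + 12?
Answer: 22200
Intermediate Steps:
y(l, M) = 12 + M + l (y(l, M) = (M + l) + 12 = 12 + M + l)
(y(-7 - 11, 7) + 73)*300 = ((12 + 7 + (-7 - 11)) + 73)*300 = ((12 + 7 - 18) + 73)*300 = (1 + 73)*300 = 74*300 = 22200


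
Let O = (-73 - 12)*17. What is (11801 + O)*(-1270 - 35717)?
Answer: -383037372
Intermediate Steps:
O = -1445 (O = -85*17 = -1445)
(11801 + O)*(-1270 - 35717) = (11801 - 1445)*(-1270 - 35717) = 10356*(-36987) = -383037372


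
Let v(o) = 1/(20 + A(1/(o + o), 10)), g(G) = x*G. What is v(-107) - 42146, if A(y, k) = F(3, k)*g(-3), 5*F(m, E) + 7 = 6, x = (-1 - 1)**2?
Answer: -4720347/112 ≈ -42146.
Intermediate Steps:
x = 4 (x = (-2)**2 = 4)
F(m, E) = -1/5 (F(m, E) = -7/5 + (1/5)*6 = -7/5 + 6/5 = -1/5)
g(G) = 4*G
A(y, k) = 12/5 (A(y, k) = -4*(-3)/5 = -1/5*(-12) = 12/5)
v(o) = 5/112 (v(o) = 1/(20 + 12/5) = 1/(112/5) = 5/112)
v(-107) - 42146 = 5/112 - 42146 = -4720347/112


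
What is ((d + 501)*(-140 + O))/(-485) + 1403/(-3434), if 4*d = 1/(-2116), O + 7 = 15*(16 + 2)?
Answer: -898427306993/7048353680 ≈ -127.47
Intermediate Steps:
O = 263 (O = -7 + 15*(16 + 2) = -7 + 15*18 = -7 + 270 = 263)
d = -1/8464 (d = (¼)/(-2116) = (¼)*(-1/2116) = -1/8464 ≈ -0.00011815)
((d + 501)*(-140 + O))/(-485) + 1403/(-3434) = ((-1/8464 + 501)*(-140 + 263))/(-485) + 1403/(-3434) = ((4240463/8464)*123)*(-1/485) + 1403*(-1/3434) = (521576949/8464)*(-1/485) - 1403/3434 = -521576949/4105040 - 1403/3434 = -898427306993/7048353680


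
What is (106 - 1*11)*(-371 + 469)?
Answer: 9310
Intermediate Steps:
(106 - 1*11)*(-371 + 469) = (106 - 11)*98 = 95*98 = 9310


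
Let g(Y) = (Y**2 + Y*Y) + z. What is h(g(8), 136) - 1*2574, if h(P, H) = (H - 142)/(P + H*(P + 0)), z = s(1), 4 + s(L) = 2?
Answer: -7405399/2877 ≈ -2574.0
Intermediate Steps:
s(L) = -2 (s(L) = -4 + 2 = -2)
z = -2
g(Y) = -2 + 2*Y**2 (g(Y) = (Y**2 + Y*Y) - 2 = (Y**2 + Y**2) - 2 = 2*Y**2 - 2 = -2 + 2*Y**2)
h(P, H) = (-142 + H)/(P + H*P)
h(g(8), 136) - 1*2574 = (-142 + 136)/((-2 + 2*8**2)*(1 + 136)) - 1*2574 = -6/((-2 + 2*64)*137) - 2574 = (1/137)*(-6)/(-2 + 128) - 2574 = (1/137)*(-6)/126 - 2574 = (1/126)*(1/137)*(-6) - 2574 = -1/2877 - 2574 = -7405399/2877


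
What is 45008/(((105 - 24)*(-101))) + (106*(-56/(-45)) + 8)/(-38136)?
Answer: -357827021/64998045 ≈ -5.5052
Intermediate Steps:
45008/(((105 - 24)*(-101))) + (106*(-56/(-45)) + 8)/(-38136) = 45008/((81*(-101))) + (106*(-56*(-1/45)) + 8)*(-1/38136) = 45008/(-8181) + (106*(56/45) + 8)*(-1/38136) = 45008*(-1/8181) + (5936/45 + 8)*(-1/38136) = -45008/8181 + (6296/45)*(-1/38136) = -45008/8181 - 787/214515 = -357827021/64998045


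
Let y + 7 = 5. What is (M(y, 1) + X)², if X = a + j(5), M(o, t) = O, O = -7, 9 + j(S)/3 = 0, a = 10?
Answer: 576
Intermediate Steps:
y = -2 (y = -7 + 5 = -2)
j(S) = -27 (j(S) = -27 + 3*0 = -27 + 0 = -27)
M(o, t) = -7
X = -17 (X = 10 - 27 = -17)
(M(y, 1) + X)² = (-7 - 17)² = (-24)² = 576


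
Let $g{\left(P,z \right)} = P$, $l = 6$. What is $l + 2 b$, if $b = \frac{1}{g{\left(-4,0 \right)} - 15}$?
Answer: $\frac{112}{19} \approx 5.8947$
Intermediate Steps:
$b = - \frac{1}{19}$ ($b = \frac{1}{-4 - 15} = \frac{1}{-19} = - \frac{1}{19} \approx -0.052632$)
$l + 2 b = 6 + 2 \left(- \frac{1}{19}\right) = 6 - \frac{2}{19} = \frac{112}{19}$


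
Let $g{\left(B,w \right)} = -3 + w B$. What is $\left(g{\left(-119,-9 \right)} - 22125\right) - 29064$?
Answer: $-50121$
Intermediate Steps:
$g{\left(B,w \right)} = -3 + B w$
$\left(g{\left(-119,-9 \right)} - 22125\right) - 29064 = \left(\left(-3 - -1071\right) - 22125\right) - 29064 = \left(\left(-3 + 1071\right) - 22125\right) - 29064 = \left(1068 - 22125\right) - 29064 = -21057 - 29064 = -50121$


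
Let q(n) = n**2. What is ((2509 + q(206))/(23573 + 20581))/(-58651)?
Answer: -505/29097486 ≈ -1.7355e-5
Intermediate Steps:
((2509 + q(206))/(23573 + 20581))/(-58651) = ((2509 + 206**2)/(23573 + 20581))/(-58651) = ((2509 + 42436)/44154)*(-1/58651) = (44945*(1/44154))*(-1/58651) = (44945/44154)*(-1/58651) = -505/29097486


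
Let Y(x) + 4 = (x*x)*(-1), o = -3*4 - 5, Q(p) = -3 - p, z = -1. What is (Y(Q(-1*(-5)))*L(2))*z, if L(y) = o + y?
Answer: -1020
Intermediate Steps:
o = -17 (o = -12 - 5 = -17)
L(y) = -17 + y
Y(x) = -4 - x² (Y(x) = -4 + (x*x)*(-1) = -4 + x²*(-1) = -4 - x²)
(Y(Q(-1*(-5)))*L(2))*z = ((-4 - (-3 - (-1)*(-5))²)*(-17 + 2))*(-1) = ((-4 - (-3 - 1*5)²)*(-15))*(-1) = ((-4 - (-3 - 5)²)*(-15))*(-1) = ((-4 - 1*(-8)²)*(-15))*(-1) = ((-4 - 1*64)*(-15))*(-1) = ((-4 - 64)*(-15))*(-1) = -68*(-15)*(-1) = 1020*(-1) = -1020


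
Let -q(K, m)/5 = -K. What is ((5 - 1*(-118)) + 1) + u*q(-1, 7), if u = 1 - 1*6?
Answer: 149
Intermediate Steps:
q(K, m) = 5*K (q(K, m) = -(-5)*K = 5*K)
u = -5 (u = 1 - 6 = -5)
((5 - 1*(-118)) + 1) + u*q(-1, 7) = ((5 - 1*(-118)) + 1) - 25*(-1) = ((5 + 118) + 1) - 5*(-5) = (123 + 1) + 25 = 124 + 25 = 149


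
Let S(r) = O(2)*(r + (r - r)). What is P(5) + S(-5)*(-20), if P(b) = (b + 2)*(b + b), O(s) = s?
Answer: 270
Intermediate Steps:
P(b) = 2*b*(2 + b) (P(b) = (2 + b)*(2*b) = 2*b*(2 + b))
S(r) = 2*r (S(r) = 2*(r + (r - r)) = 2*(r + 0) = 2*r)
P(5) + S(-5)*(-20) = 2*5*(2 + 5) + (2*(-5))*(-20) = 2*5*7 - 10*(-20) = 70 + 200 = 270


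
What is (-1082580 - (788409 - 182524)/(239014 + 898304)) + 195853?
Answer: -144070169153/162474 ≈ -8.8673e+5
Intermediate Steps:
(-1082580 - (788409 - 182524)/(239014 + 898304)) + 195853 = (-1082580 - 605885/1137318) + 195853 = (-1082580 - 1*86555/162474) + 195853 = (-1082580 - 86555/162474) + 195853 = -175891189475/162474 + 195853 = -144070169153/162474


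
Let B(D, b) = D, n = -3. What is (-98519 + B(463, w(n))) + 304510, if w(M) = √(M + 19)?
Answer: 206454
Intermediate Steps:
w(M) = √(19 + M)
(-98519 + B(463, w(n))) + 304510 = (-98519 + 463) + 304510 = -98056 + 304510 = 206454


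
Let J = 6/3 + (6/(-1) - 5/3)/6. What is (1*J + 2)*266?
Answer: 6517/9 ≈ 724.11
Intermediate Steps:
J = 13/18 (J = 6*(1/3) + (6*(-1) - 5*1/3)*(1/6) = 2 + (-6 - 5/3)*(1/6) = 2 - 23/3*1/6 = 2 - 23/18 = 13/18 ≈ 0.72222)
(1*J + 2)*266 = (1*(13/18) + 2)*266 = (13/18 + 2)*266 = (49/18)*266 = 6517/9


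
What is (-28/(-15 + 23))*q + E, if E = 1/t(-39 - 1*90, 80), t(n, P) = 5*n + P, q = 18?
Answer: -35596/565 ≈ -63.002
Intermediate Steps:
t(n, P) = P + 5*n
E = -1/565 (E = 1/(80 + 5*(-39 - 1*90)) = 1/(80 + 5*(-39 - 90)) = 1/(80 + 5*(-129)) = 1/(80 - 645) = 1/(-565) = -1/565 ≈ -0.0017699)
(-28/(-15 + 23))*q + E = -28/(-15 + 23)*18 - 1/565 = -28/8*18 - 1/565 = -28*⅛*18 - 1/565 = -7/2*18 - 1/565 = -63 - 1/565 = -35596/565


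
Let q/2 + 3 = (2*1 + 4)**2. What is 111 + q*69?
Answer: 4665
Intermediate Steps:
q = 66 (q = -6 + 2*(2*1 + 4)**2 = -6 + 2*(2 + 4)**2 = -6 + 2*6**2 = -6 + 2*36 = -6 + 72 = 66)
111 + q*69 = 111 + 66*69 = 111 + 4554 = 4665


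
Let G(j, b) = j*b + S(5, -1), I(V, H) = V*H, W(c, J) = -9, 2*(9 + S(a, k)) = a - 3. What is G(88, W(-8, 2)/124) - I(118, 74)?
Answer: -271138/31 ≈ -8746.4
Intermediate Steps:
S(a, k) = -21/2 + a/2 (S(a, k) = -9 + (a - 3)/2 = -9 + (-3 + a)/2 = -9 + (-3/2 + a/2) = -21/2 + a/2)
I(V, H) = H*V
G(j, b) = -8 + b*j (G(j, b) = j*b + (-21/2 + (½)*5) = b*j + (-21/2 + 5/2) = b*j - 8 = -8 + b*j)
G(88, W(-8, 2)/124) - I(118, 74) = (-8 - 9/124*88) - 74*118 = (-8 - 9*1/124*88) - 1*8732 = (-8 - 9/124*88) - 8732 = (-8 - 198/31) - 8732 = -446/31 - 8732 = -271138/31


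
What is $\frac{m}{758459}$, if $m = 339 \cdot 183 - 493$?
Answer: $\frac{61544}{758459} \approx 0.081143$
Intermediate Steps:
$m = 61544$ ($m = 62037 - 493 = 61544$)
$\frac{m}{758459} = \frac{61544}{758459}$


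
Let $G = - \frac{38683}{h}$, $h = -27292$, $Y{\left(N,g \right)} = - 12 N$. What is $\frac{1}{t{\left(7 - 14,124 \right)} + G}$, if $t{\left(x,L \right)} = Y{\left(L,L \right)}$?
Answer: $- \frac{27292}{40571813} \approx -0.00067268$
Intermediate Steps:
$t{\left(x,L \right)} = - 12 L$
$G = \frac{38683}{27292}$ ($G = - \frac{38683}{-27292} = \left(-38683\right) \left(- \frac{1}{27292}\right) = \frac{38683}{27292} \approx 1.4174$)
$\frac{1}{t{\left(7 - 14,124 \right)} + G} = \frac{1}{\left(-12\right) 124 + \frac{38683}{27292}} = \frac{1}{-1488 + \frac{38683}{27292}} = \frac{1}{- \frac{40571813}{27292}} = - \frac{27292}{40571813}$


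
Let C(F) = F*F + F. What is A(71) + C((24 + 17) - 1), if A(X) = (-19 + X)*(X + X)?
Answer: 9024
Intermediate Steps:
A(X) = 2*X*(-19 + X) (A(X) = (-19 + X)*(2*X) = 2*X*(-19 + X))
C(F) = F + F² (C(F) = F² + F = F + F²)
A(71) + C((24 + 17) - 1) = 2*71*(-19 + 71) + ((24 + 17) - 1)*(1 + ((24 + 17) - 1)) = 2*71*52 + (41 - 1)*(1 + (41 - 1)) = 7384 + 40*(1 + 40) = 7384 + 40*41 = 7384 + 1640 = 9024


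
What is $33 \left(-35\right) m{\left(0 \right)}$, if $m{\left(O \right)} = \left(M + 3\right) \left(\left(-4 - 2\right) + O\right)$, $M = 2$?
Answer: $34650$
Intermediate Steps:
$m{\left(O \right)} = -30 + 5 O$ ($m{\left(O \right)} = \left(2 + 3\right) \left(\left(-4 - 2\right) + O\right) = 5 \left(-6 + O\right) = -30 + 5 O$)
$33 \left(-35\right) m{\left(0 \right)} = 33 \left(-35\right) \left(-30 + 5 \cdot 0\right) = - 1155 \left(-30 + 0\right) = \left(-1155\right) \left(-30\right) = 34650$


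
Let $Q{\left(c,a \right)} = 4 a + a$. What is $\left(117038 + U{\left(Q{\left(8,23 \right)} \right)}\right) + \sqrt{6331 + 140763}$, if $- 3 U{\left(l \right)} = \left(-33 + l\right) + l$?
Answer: $\frac{350917}{3} + \sqrt{147094} \approx 1.1736 \cdot 10^{5}$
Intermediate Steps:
$Q{\left(c,a \right)} = 5 a$
$U{\left(l \right)} = 11 - \frac{2 l}{3}$ ($U{\left(l \right)} = - \frac{\left(-33 + l\right) + l}{3} = - \frac{-33 + 2 l}{3} = 11 - \frac{2 l}{3}$)
$\left(117038 + U{\left(Q{\left(8,23 \right)} \right)}\right) + \sqrt{6331 + 140763} = \left(117038 + \left(11 - \frac{2 \cdot 5 \cdot 23}{3}\right)\right) + \sqrt{6331 + 140763} = \left(117038 + \left(11 - \frac{230}{3}\right)\right) + \sqrt{147094} = \left(117038 - \frac{197}{3}\right) + \sqrt{147094} = \frac{350917}{3} + \sqrt{147094}$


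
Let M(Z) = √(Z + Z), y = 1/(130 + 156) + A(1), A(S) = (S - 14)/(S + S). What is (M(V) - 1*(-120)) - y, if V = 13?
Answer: 18089/143 + √26 ≈ 131.60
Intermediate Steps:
A(S) = (-14 + S)/(2*S) (A(S) = (-14 + S)/((2*S)) = (-14 + S)*(1/(2*S)) = (-14 + S)/(2*S))
y = -929/143 (y = 1/(130 + 156) + (½)*(-14 + 1)/1 = 1/286 + (½)*1*(-13) = 1/286 - 13/2 = -929/143 ≈ -6.4965)
M(Z) = √2*√Z (M(Z) = √(2*Z) = √2*√Z)
(M(V) - 1*(-120)) - y = (√2*√13 - 1*(-120)) - 1*(-929/143) = (√26 + 120) + 929/143 = (120 + √26) + 929/143 = 18089/143 + √26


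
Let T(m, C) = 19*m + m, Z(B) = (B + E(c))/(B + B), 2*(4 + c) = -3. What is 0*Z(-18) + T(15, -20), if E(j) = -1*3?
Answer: 300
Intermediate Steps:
c = -11/2 (c = -4 + (½)*(-3) = -4 - 3/2 = -11/2 ≈ -5.5000)
E(j) = -3
Z(B) = (-3 + B)/(2*B) (Z(B) = (B - 3)/(B + B) = (-3 + B)/((2*B)) = (-3 + B)*(1/(2*B)) = (-3 + B)/(2*B))
T(m, C) = 20*m
0*Z(-18) + T(15, -20) = 0*((½)*(-3 - 18)/(-18)) + 20*15 = 0*((½)*(-1/18)*(-21)) + 300 = 0*(7/12) + 300 = 0 + 300 = 300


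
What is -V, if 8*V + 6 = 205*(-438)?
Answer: 22449/2 ≈ 11225.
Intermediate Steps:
V = -22449/2 (V = -¾ + (205*(-438))/8 = -¾ + (⅛)*(-89790) = -¾ - 44895/4 = -22449/2 ≈ -11225.)
-V = -1*(-22449/2) = 22449/2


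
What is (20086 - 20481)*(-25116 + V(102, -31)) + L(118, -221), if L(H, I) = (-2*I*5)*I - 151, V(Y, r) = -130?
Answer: 9483609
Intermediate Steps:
L(H, I) = -151 - 10*I**2 (L(H, I) = (-10*I)*I - 151 = -10*I**2 - 151 = -151 - 10*I**2)
(20086 - 20481)*(-25116 + V(102, -31)) + L(118, -221) = (20086 - 20481)*(-25116 - 130) + (-151 - 10*(-221)**2) = -395*(-25246) + (-151 - 10*48841) = 9972170 + (-151 - 488410) = 9972170 - 488561 = 9483609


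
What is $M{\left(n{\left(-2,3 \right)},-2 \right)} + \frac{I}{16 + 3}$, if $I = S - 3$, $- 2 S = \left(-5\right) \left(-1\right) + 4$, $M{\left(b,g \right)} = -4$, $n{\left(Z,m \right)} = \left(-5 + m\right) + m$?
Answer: $- \frac{167}{38} \approx -4.3947$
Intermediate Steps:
$n{\left(Z,m \right)} = -5 + 2 m$
$S = - \frac{9}{2}$ ($S = - \frac{\left(-5\right) \left(-1\right) + 4}{2} = - \frac{5 + 4}{2} = \left(- \frac{1}{2}\right) 9 = - \frac{9}{2} \approx -4.5$)
$I = - \frac{15}{2}$ ($I = - \frac{9}{2} - 3 = - \frac{15}{2} \approx -7.5$)
$M{\left(n{\left(-2,3 \right)},-2 \right)} + \frac{I}{16 + 3} = -4 - \frac{15}{2 \left(16 + 3\right)} = -4 - \frac{15}{2 \cdot 19} = -4 - \frac{15}{38} = - \frac{167}{38}$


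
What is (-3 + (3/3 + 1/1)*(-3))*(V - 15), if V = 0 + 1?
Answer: 126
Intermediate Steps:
V = 1
(-3 + (3/3 + 1/1)*(-3))*(V - 15) = (-3 + (3/3 + 1/1)*(-3))*(1 - 15) = (-3 + (3*(1/3) + 1*1)*(-3))*(-14) = (-3 + (1 + 1)*(-3))*(-14) = (-3 + 2*(-3))*(-14) = (-3 - 6)*(-14) = -9*(-14) = 126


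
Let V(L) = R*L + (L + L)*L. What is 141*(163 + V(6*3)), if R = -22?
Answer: 58515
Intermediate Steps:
V(L) = -22*L + 2*L² (V(L) = -22*L + (L + L)*L = -22*L + (2*L)*L = -22*L + 2*L²)
141*(163 + V(6*3)) = 141*(163 + 2*(6*3)*(-11 + 6*3)) = 141*(163 + 2*18*(-11 + 18)) = 141*(163 + 2*18*7) = 141*(163 + 252) = 141*415 = 58515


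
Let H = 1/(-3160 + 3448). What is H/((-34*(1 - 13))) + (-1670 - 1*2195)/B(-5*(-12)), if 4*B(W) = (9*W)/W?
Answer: -201845759/117504 ≈ -1717.8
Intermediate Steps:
H = 1/288 ≈ 0.0034722
B(W) = 9/4 (B(W) = ((9*W)/W)/4 = (1/4)*9 = 9/4)
H/((-34*(1 - 13))) + (-1670 - 1*2195)/B(-5*(-12)) = 1/(288*((-34*(1 - 13)))) + (-1670 - 1*2195)/(9/4) = 1/(288*((-34*(-12)))) + (-1670 - 2195)*(4/9) = (1/288)/408 - 3865*4/9 = (1/288)*(1/408) - 15460/9 = 1/117504 - 15460/9 = -201845759/117504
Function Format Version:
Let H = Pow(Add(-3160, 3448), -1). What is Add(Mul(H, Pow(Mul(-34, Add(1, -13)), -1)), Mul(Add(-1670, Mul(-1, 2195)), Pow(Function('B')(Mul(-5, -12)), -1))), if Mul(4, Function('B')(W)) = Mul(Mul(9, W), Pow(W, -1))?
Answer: Rational(-201845759, 117504) ≈ -1717.8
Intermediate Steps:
H = Rational(1, 288) (H = Pow(288, -1) = Rational(1, 288) ≈ 0.0034722)
Function('B')(W) = Rational(9, 4) (Function('B')(W) = Mul(Rational(1, 4), Mul(Mul(9, W), Pow(W, -1))) = Mul(Rational(1, 4), 9) = Rational(9, 4))
Add(Mul(H, Pow(Mul(-34, Add(1, -13)), -1)), Mul(Add(-1670, Mul(-1, 2195)), Pow(Function('B')(Mul(-5, -12)), -1))) = Add(Mul(Rational(1, 288), Pow(Mul(-34, Add(1, -13)), -1)), Mul(Add(-1670, Mul(-1, 2195)), Pow(Rational(9, 4), -1))) = Add(Mul(Rational(1, 288), Pow(Mul(-34, -12), -1)), Mul(Add(-1670, -2195), Rational(4, 9))) = Add(Mul(Rational(1, 288), Pow(408, -1)), Mul(-3865, Rational(4, 9))) = Add(Mul(Rational(1, 288), Rational(1, 408)), Rational(-15460, 9)) = Add(Rational(1, 117504), Rational(-15460, 9)) = Rational(-201845759, 117504)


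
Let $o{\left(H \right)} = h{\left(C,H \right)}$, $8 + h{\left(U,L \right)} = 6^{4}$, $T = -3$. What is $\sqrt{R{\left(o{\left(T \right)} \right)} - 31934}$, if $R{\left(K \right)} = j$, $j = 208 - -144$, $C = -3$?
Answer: $i \sqrt{31582} \approx 177.71 i$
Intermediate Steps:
$h{\left(U,L \right)} = 1288$ ($h{\left(U,L \right)} = -8 + 6^{4} = -8 + 1296 = 1288$)
$o{\left(H \right)} = 1288$
$j = 352$ ($j = 208 + 144 = 352$)
$R{\left(K \right)} = 352$
$\sqrt{R{\left(o{\left(T \right)} \right)} - 31934} = \sqrt{352 - 31934} = \sqrt{-31582} = i \sqrt{31582}$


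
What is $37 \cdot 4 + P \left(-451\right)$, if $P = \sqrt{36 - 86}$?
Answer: $148 - 2255 i \sqrt{2} \approx 148.0 - 3189.1 i$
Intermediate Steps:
$P = 5 i \sqrt{2}$ ($P = \sqrt{-50} = 5 i \sqrt{2} \approx 7.0711 i$)
$37 \cdot 4 + P \left(-451\right) = 37 \cdot 4 + 5 i \sqrt{2} \left(-451\right) = 148 - 2255 i \sqrt{2}$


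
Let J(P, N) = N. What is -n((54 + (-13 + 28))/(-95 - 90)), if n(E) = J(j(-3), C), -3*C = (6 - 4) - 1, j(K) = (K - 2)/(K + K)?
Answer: ⅓ ≈ 0.33333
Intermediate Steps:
j(K) = (-2 + K)/(2*K) (j(K) = (-2 + K)/((2*K)) = (-2 + K)*(1/(2*K)) = (-2 + K)/(2*K))
C = -⅓ (C = -((6 - 4) - 1)/3 = -(2 - 1)/3 = -⅓*1 = -⅓ ≈ -0.33333)
n(E) = -⅓
-n((54 + (-13 + 28))/(-95 - 90)) = -1*(-⅓) = ⅓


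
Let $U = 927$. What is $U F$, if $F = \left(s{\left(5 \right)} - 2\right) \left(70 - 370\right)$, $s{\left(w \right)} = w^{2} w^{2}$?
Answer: $-173256300$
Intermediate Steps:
$s{\left(w \right)} = w^{4}$
$F = -186900$ ($F = \left(5^{4} - 2\right) \left(70 - 370\right) = \left(625 - 2\right) \left(-300\right) = 623 \left(-300\right) = -186900$)
$U F = 927 \left(-186900\right) = -173256300$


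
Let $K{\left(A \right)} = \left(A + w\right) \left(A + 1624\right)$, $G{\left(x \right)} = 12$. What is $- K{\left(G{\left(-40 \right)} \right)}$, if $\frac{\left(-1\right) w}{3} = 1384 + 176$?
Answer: $7636848$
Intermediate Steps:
$w = -4680$ ($w = - 3 \left(1384 + 176\right) = \left(-3\right) 1560 = -4680$)
$K{\left(A \right)} = \left(-4680 + A\right) \left(1624 + A\right)$ ($K{\left(A \right)} = \left(A - 4680\right) \left(A + 1624\right) = \left(-4680 + A\right) \left(1624 + A\right)$)
$- K{\left(G{\left(-40 \right)} \right)} = - (-7600320 + 12^{2} - 36672) = - (-7600320 + 144 - 36672) = \left(-1\right) \left(-7636848\right) = 7636848$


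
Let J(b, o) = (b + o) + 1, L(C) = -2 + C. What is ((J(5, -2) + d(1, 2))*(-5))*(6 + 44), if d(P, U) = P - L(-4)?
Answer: -2750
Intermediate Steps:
J(b, o) = 1 + b + o
d(P, U) = 6 + P (d(P, U) = P - (-2 - 4) = P - 1*(-6) = P + 6 = 6 + P)
((J(5, -2) + d(1, 2))*(-5))*(6 + 44) = (((1 + 5 - 2) + (6 + 1))*(-5))*(6 + 44) = ((4 + 7)*(-5))*50 = (11*(-5))*50 = -55*50 = -2750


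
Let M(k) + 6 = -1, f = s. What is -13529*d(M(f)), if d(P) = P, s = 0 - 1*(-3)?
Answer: 94703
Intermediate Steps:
s = 3 (s = 0 + 3 = 3)
f = 3
M(k) = -7 (M(k) = -6 - 1 = -7)
-13529*d(M(f)) = -13529*(-7) = 94703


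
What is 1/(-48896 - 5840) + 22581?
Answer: 1235993615/54736 ≈ 22581.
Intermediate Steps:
1/(-48896 - 5840) + 22581 = 1/(-54736) + 22581 = -1/54736 + 22581 = 1235993615/54736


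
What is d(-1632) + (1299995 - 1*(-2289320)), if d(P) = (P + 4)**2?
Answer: 6239699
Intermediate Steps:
d(P) = (4 + P)**2
d(-1632) + (1299995 - 1*(-2289320)) = (4 - 1632)**2 + (1299995 - 1*(-2289320)) = (-1628)**2 + (1299995 + 2289320) = 2650384 + 3589315 = 6239699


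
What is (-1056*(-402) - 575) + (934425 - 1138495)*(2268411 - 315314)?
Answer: -398568080853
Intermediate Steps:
(-1056*(-402) - 575) + (934425 - 1138495)*(2268411 - 315314) = (424512 - 575) - 204070*1953097 = 423937 - 398568504790 = -398568080853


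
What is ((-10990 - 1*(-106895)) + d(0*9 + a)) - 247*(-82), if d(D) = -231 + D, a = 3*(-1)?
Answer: 115925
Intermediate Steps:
a = -3
((-10990 - 1*(-106895)) + d(0*9 + a)) - 247*(-82) = ((-10990 - 1*(-106895)) + (-231 + (0*9 - 3))) - 247*(-82) = ((-10990 + 106895) + (-231 + (0 - 3))) + 20254 = (95905 + (-231 - 3)) + 20254 = (95905 - 234) + 20254 = 95671 + 20254 = 115925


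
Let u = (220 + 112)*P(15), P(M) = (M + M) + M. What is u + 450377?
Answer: 465317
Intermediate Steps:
P(M) = 3*M (P(M) = 2*M + M = 3*M)
u = 14940 (u = (220 + 112)*(3*15) = 332*45 = 14940)
u + 450377 = 14940 + 450377 = 465317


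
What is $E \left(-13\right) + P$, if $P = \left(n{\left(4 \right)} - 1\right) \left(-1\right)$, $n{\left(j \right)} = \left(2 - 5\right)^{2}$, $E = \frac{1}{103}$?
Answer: $- \frac{837}{103} \approx -8.1262$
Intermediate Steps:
$E = \frac{1}{103} \approx 0.0097087$
$n{\left(j \right)} = 9$ ($n{\left(j \right)} = \left(-3\right)^{2} = 9$)
$P = -8$ ($P = \left(9 - 1\right) \left(-1\right) = 8 \left(-1\right) = -8$)
$E \left(-13\right) + P = \frac{1}{103} \left(-13\right) - 8 = - \frac{13}{103} - 8 = - \frac{837}{103}$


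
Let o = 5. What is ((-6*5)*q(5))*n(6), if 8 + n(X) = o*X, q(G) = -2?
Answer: 1320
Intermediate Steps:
n(X) = -8 + 5*X
((-6*5)*q(5))*n(6) = (-6*5*(-2))*(-8 + 5*6) = (-30*(-2))*(-8 + 30) = 60*22 = 1320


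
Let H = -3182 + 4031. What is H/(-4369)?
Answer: -849/4369 ≈ -0.19432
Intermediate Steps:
H = 849
H/(-4369) = 849/(-4369) = 849*(-1/4369) = -849/4369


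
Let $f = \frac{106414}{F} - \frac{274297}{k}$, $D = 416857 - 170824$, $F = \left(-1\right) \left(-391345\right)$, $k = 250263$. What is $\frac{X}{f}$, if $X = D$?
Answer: $- \frac{1047663857893185}{3509272721} \approx -2.9854 \cdot 10^{5}$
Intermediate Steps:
$F = 391345$
$D = 246033$ ($D = 416857 - 170824 = 246033$)
$f = - \frac{3509272721}{4258224945}$ ($f = \frac{106414}{391345} - \frac{274297}{250263} = - \frac{3509272721}{4258224945} \approx -0.82412$)
$X = 246033$
$\frac{X}{f} = \frac{246033}{- \frac{3509272721}{4258224945}} = 246033 \left(- \frac{4258224945}{3509272721}\right) = - \frac{1047663857893185}{3509272721}$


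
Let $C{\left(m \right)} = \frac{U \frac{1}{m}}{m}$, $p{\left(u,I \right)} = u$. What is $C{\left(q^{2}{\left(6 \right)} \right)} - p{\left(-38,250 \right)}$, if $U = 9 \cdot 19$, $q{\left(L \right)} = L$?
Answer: $\frac{5491}{144} \approx 38.132$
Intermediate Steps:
$U = 171$
$C{\left(m \right)} = \frac{171}{m^{2}}$ ($C{\left(m \right)} = \frac{171 \frac{1}{m}}{m} = \frac{171}{m^{2}}$)
$C{\left(q^{2}{\left(6 \right)} \right)} - p{\left(-38,250 \right)} = \frac{171}{1296} - -38 = \frac{171}{1296} + 38 = 171 \cdot \frac{1}{1296} + 38 = \frac{19}{144} + 38 = \frac{5491}{144}$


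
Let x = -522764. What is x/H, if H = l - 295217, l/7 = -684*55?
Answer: 522764/558557 ≈ 0.93592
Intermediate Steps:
l = -263340 (l = 7*(-684*55) = 7*(-37620) = -263340)
H = -558557 (H = -263340 - 295217 = -558557)
x/H = -522764/(-558557) = -522764*(-1/558557) = 522764/558557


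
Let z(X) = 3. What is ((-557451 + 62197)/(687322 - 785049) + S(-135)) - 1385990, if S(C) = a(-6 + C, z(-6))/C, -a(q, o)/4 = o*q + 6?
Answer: -6095221062632/4397715 ≈ -1.3860e+6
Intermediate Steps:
a(q, o) = -24 - 4*o*q (a(q, o) = -4*(o*q + 6) = -4*(6 + o*q) = -24 - 4*o*q)
S(C) = (48 - 12*C)/C (S(C) = (-24 - 4*3*(-6 + C))/C = (-24 + (72 - 12*C))/C = (48 - 12*C)/C)
((-557451 + 62197)/(687322 - 785049) + S(-135)) - 1385990 = ((-557451 + 62197)/(687322 - 785049) + (-12 + 48/(-135))) - 1385990 = (-495254/(-97727) + (-12 + 48*(-1/135))) - 1385990 = (-495254*(-1/97727) + (-12 - 16/45)) - 1385990 = (495254/97727 - 556/45) - 1385990 = -32049782/4397715 - 1385990 = -6095221062632/4397715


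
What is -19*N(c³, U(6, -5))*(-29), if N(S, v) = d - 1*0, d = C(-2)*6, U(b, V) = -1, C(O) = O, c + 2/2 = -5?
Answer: -6612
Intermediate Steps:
c = -6 (c = -1 - 5 = -6)
d = -12 (d = -2*6 = -12)
N(S, v) = -12 (N(S, v) = -12 - 1*0 = -12 + 0 = -12)
-19*N(c³, U(6, -5))*(-29) = -19*(-12)*(-29) = 228*(-29) = -6612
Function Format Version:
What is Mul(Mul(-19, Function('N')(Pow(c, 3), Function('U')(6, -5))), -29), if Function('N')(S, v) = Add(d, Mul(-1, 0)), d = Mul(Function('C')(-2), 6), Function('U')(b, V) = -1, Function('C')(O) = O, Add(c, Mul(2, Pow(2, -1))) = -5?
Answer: -6612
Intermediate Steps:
c = -6 (c = Add(-1, -5) = -6)
d = -12 (d = Mul(-2, 6) = -12)
Function('N')(S, v) = -12 (Function('N')(S, v) = Add(-12, Mul(-1, 0)) = Add(-12, 0) = -12)
Mul(Mul(-19, Function('N')(Pow(c, 3), Function('U')(6, -5))), -29) = Mul(Mul(-19, -12), -29) = Mul(228, -29) = -6612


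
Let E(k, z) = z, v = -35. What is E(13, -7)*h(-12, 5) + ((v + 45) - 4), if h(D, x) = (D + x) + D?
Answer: 139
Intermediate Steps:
h(D, x) = x + 2*D
E(13, -7)*h(-12, 5) + ((v + 45) - 4) = -7*(5 + 2*(-12)) + ((-35 + 45) - 4) = -7*(5 - 24) + (10 - 4) = -7*(-19) + 6 = 133 + 6 = 139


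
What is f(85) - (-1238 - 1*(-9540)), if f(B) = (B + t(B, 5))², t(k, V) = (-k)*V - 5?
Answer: 110723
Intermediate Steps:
t(k, V) = -5 - V*k (t(k, V) = -V*k - 5 = -5 - V*k)
f(B) = (-5 - 4*B)² (f(B) = (B + (-5 - 1*5*B))² = (B + (-5 - 5*B))² = (-5 - 4*B)²)
f(85) - (-1238 - 1*(-9540)) = (5 + 4*85)² - (-1238 - 1*(-9540)) = (5 + 340)² - (-1238 + 9540) = 345² - 1*8302 = 119025 - 8302 = 110723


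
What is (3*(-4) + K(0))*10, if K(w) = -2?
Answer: -140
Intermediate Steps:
(3*(-4) + K(0))*10 = (3*(-4) - 2)*10 = (-12 - 2)*10 = -14*10 = -140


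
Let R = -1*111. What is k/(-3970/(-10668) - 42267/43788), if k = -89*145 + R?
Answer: 506680756512/23088833 ≈ 21945.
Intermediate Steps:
R = -111
k = -13016 (k = -89*145 - 111 = -12905 - 111 = -13016)
k/(-3970/(-10668) - 42267/43788) = -13016/(-3970/(-10668) - 42267/43788) = -13016/(-3970*(-1/10668) - 42267*1/43788) = -13016/(1985/5334 - 14089/14596) = -13016/(-23088833/38927532) = -13016*(-38927532/23088833) = 506680756512/23088833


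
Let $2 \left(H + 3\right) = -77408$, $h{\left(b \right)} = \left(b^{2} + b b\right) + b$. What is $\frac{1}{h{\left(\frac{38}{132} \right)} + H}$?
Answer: $- \frac{1089}{42151429} \approx -2.5835 \cdot 10^{-5}$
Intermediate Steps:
$h{\left(b \right)} = b + 2 b^{2}$ ($h{\left(b \right)} = \left(b^{2} + b^{2}\right) + b = 2 b^{2} + b = b + 2 b^{2}$)
$H = -38707$ ($H = -3 + \frac{1}{2} \left(-77408\right) = -3 - 38704 = -38707$)
$\frac{1}{h{\left(\frac{38}{132} \right)} + H} = \frac{1}{\frac{38}{132} \left(1 + 2 \cdot \frac{38}{132}\right) - 38707} = \frac{1}{38 \cdot \frac{1}{132} \left(1 + 2 \cdot 38 \cdot \frac{1}{132}\right) - 38707} = \frac{1}{\frac{19 \left(1 + 2 \cdot \frac{19}{66}\right)}{66} - 38707} = \frac{1}{\frac{19 \left(1 + \frac{19}{33}\right)}{66} - 38707} = \frac{1}{\frac{19}{66} \cdot \frac{52}{33} - 38707} = \frac{1}{\frac{494}{1089} - 38707} = \frac{1}{- \frac{42151429}{1089}} = - \frac{1089}{42151429}$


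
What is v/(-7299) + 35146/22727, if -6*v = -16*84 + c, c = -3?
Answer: 502856885/331768746 ≈ 1.5157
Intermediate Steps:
v = 449/2 (v = -(-16*84 - 3)/6 = -(-1344 - 3)/6 = -1/6*(-1347) = 449/2 ≈ 224.50)
v/(-7299) + 35146/22727 = (449/2)/(-7299) + 35146/22727 = (449/2)*(-1/7299) + 35146*(1/22727) = -449/14598 + 35146/22727 = 502856885/331768746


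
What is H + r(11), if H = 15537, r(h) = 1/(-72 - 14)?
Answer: 1336181/86 ≈ 15537.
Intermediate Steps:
r(h) = -1/86 (r(h) = 1/(-86) = -1/86)
H + r(11) = 15537 - 1/86 = 1336181/86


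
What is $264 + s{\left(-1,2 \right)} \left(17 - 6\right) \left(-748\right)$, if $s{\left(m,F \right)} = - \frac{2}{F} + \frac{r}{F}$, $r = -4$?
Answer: $24948$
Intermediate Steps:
$s{\left(m,F \right)} = - \frac{6}{F}$ ($s{\left(m,F \right)} = - \frac{2}{F} - \frac{4}{F} = - \frac{6}{F}$)
$264 + s{\left(-1,2 \right)} \left(17 - 6\right) \left(-748\right) = 264 + - \frac{6}{2} \left(17 - 6\right) \left(-748\right) = 264 + \left(-6\right) \frac{1}{2} \cdot 11 \left(-748\right) = 264 + \left(-3\right) 11 \left(-748\right) = 264 - -24684 = 264 + 24684 = 24948$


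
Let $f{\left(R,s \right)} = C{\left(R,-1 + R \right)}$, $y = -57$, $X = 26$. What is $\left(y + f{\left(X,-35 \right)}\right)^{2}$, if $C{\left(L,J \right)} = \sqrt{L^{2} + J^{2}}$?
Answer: $\left(57 - \sqrt{1301}\right)^{2} \approx 438.09$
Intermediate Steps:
$C{\left(L,J \right)} = \sqrt{J^{2} + L^{2}}$
$f{\left(R,s \right)} = \sqrt{R^{2} + \left(-1 + R\right)^{2}}$ ($f{\left(R,s \right)} = \sqrt{\left(-1 + R\right)^{2} + R^{2}} = \sqrt{R^{2} + \left(-1 + R\right)^{2}}$)
$\left(y + f{\left(X,-35 \right)}\right)^{2} = \left(-57 + \sqrt{26^{2} + \left(-1 + 26\right)^{2}}\right)^{2} = \left(-57 + \sqrt{676 + 25^{2}}\right)^{2} = \left(-57 + \sqrt{676 + 625}\right)^{2} = \left(-57 + \sqrt{1301}\right)^{2}$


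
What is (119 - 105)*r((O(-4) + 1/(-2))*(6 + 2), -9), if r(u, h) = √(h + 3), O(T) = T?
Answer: 14*I*√6 ≈ 34.293*I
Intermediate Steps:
r(u, h) = √(3 + h)
(119 - 105)*r((O(-4) + 1/(-2))*(6 + 2), -9) = (119 - 105)*√(3 - 9) = 14*√(-6) = 14*(I*√6) = 14*I*√6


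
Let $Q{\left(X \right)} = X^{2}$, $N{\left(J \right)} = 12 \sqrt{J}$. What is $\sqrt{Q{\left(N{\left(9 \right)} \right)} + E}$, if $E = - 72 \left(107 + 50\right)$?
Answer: $6 i \sqrt{278} \approx 100.04 i$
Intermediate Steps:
$E = -11304$ ($E = \left(-72\right) 157 = -11304$)
$\sqrt{Q{\left(N{\left(9 \right)} \right)} + E} = \sqrt{\left(12 \sqrt{9}\right)^{2} - 11304} = \sqrt{\left(12 \cdot 3\right)^{2} - 11304} = \sqrt{36^{2} - 11304} = \sqrt{1296 - 11304} = \sqrt{-10008} = 6 i \sqrt{278}$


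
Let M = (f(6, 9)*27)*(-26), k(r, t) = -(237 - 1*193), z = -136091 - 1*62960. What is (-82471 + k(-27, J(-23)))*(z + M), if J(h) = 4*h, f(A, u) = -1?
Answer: 16366767735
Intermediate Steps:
z = -199051 (z = -136091 - 62960 = -199051)
k(r, t) = -44 (k(r, t) = -(237 - 193) = -1*44 = -44)
M = 702 (M = -1*27*(-26) = -27*(-26) = 702)
(-82471 + k(-27, J(-23)))*(z + M) = (-82471 - 44)*(-199051 + 702) = -82515*(-198349) = 16366767735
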